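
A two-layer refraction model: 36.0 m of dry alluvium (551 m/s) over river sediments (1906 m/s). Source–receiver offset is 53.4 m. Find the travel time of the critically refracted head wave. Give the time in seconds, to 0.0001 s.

0.1531 s

θ_c = arcsin(V₁/V₂) = arcsin(551/1906) = 16.80°, cos θ_c = 0.9573.
Intercept time tᵢ = 2h cos θ_c / V₁ = 2·36.0·0.9573/551 = 0.12509 s.
t = x/V₂ + tᵢ = 53.4/1906 + 0.12509 = 0.15311 s.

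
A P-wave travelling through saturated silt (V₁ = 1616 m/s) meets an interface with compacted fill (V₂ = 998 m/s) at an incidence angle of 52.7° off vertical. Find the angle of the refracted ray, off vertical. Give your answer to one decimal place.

29.4°

sin θ₁/V₁ = sin θ₂/V₂ ⇒ sin θ₂ = 998·sin 52.7°/1616 = 998·0.7955/1616 = 0.4913.
θ₂ = sin⁻¹(0.4913) = 29.42° (from vertical).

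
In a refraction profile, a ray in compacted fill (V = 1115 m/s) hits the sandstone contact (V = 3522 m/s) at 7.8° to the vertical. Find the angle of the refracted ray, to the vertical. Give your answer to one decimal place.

Snell's law: sin θ₂ = (V₂/V₁)·sin θ₁ = (3522/1115)·sin 7.8° = 0.4287.
θ₂ = sin⁻¹(0.4287) = 25.38° (from vertical).

25.4°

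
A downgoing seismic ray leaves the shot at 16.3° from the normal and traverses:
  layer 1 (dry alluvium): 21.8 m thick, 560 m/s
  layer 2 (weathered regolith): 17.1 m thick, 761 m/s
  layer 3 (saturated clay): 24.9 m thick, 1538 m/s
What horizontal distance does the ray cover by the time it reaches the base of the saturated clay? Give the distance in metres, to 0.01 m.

43.56 m

Ray parameter p = sin 16.3° / 560 m/s = 5.0119e-04 s/m.
Layer 1: θ = 16.30°; offset = 21.8·tan 16.30° = 6.3748 m.
Layer 2: sin θ = p·761 = 0.3814 → θ = 22.42°; offset = 17.1·tan 22.42° = 7.0554 m.
Layer 3: sin θ = p·1538 = 0.7708 → θ = 50.43°; offset = 24.9·tan 50.43° = 30.1295 m.
Total horizontal offset = 43.5597 m.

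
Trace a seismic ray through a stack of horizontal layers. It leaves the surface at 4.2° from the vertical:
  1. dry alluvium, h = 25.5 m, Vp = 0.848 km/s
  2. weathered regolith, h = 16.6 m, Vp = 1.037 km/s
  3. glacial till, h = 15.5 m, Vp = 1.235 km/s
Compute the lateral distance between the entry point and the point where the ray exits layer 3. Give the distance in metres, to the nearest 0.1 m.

5.0 m

Ray parameter p = sin 4.2° / 0.848 km/s = 8.6366e-02 s/km.
Layer 1: θ = 4.20°; offset = 25.5·tan 4.20° = 1.873 m.
Layer 2: sin θ = p·1.037 = 0.0896 → θ = 5.14°; offset = 16.6·tan 5.14° = 1.493 m.
Layer 3: sin θ = p·1.235 = 0.1067 → θ = 6.12°; offset = 15.5·tan 6.12° = 1.663 m.
Total horizontal offset = 5.028 m.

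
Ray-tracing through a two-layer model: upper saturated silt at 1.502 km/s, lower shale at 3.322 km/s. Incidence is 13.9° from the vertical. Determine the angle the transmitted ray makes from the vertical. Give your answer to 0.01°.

Snell's law: sin θ₂ = (V₂/V₁)·sin θ₁ = (3.322/1.502)·sin 13.9° = 0.5313.
θ₂ = sin⁻¹(0.5313) = 32.09° (from vertical).

32.09°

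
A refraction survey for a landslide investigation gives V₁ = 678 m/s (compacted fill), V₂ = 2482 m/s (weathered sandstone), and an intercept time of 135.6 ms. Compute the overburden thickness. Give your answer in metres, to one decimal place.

47.8 m

h = tᵢ·V₁·V₂ / (2·√(V₂²−V₁²)).
√(V₂²−V₁²) = √(2482² − 678²) = 2387.6 m/s.
h = 0.1356 s × 678 × 2482 / (2 × 2387.6) = 47.79 m.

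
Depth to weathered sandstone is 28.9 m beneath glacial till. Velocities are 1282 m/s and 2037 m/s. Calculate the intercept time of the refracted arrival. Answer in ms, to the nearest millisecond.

tᵢ = 2h·√(V₂²−V₁²)/(V₁V₂).
√(V₂²−V₁²) = √(2037²−1282²) = 1583.0 m/s.
tᵢ = 2·28.9·1583.0/(1282·2037) = 0.03504 s.

35 ms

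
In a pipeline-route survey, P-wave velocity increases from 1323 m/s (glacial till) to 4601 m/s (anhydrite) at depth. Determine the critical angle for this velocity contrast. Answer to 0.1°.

16.7°

Critical incidence: sin θ_c = V₁/V₂ = 1323/4601 = 0.2875.
θ_c = arcsin 0.2875 = 16.71°.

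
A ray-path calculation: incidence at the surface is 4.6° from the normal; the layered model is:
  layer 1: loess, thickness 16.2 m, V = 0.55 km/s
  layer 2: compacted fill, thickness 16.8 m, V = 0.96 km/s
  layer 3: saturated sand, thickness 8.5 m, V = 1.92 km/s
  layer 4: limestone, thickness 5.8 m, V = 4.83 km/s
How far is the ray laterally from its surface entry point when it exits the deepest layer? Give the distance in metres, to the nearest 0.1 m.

11.9 m

p = sin θ₁/V₁ = sin 4.6°/0.55 = 1.4582e-01 s/km is conserved through the stack.
Layer 1: θ = 4.60°; offset = 16.2·tan 4.60° = 1.303 m.
Layer 2: sin θ = p·0.96 = 0.1400 → θ = 8.05°; offset = 16.8·tan 8.05° = 2.375 m.
Layer 3: sin θ = p·1.92 = 0.2800 → θ = 16.26°; offset = 8.5·tan 16.26° = 2.479 m.
Layer 4: sin θ = p·4.83 = 0.7043 → θ = 44.77°; offset = 5.8·tan 44.77° = 5.754 m.
Summing the layer offsets gives 11.911 m.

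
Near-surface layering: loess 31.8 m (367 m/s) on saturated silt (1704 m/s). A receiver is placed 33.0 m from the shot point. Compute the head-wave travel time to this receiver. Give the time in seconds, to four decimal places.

0.1886 s

θ_c = arcsin(V₁/V₂) = arcsin(367/1704) = 12.44°, cos θ_c = 0.9765.
Intercept time tᵢ = 2h cos θ_c / V₁ = 2·31.8·0.9765/367 = 0.16923 s.
t = x/V₂ + tᵢ = 33.0/1704 + 0.16923 = 0.18860 s.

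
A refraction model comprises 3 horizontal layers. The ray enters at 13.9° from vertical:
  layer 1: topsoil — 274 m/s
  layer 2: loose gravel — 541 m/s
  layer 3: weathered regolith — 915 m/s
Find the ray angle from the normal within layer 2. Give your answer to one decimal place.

Snell's law across each interface conserves sin θ / V, so sin θ_2 = V_2·sin θ₁/V₁.
sin θ_2 = 541 × sin 13.9° / 274 = 0.4743.
θ_2 = 28.32° from the vertical.

28.3°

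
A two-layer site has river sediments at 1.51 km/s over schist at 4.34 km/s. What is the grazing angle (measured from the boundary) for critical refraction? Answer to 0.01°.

69.64°

Critical incidence: sin θ_c = V₁/V₂ = 1.51/4.34 = 0.3479.
θ_c = arcsin 0.3479 = 20.36°.
Measured from the interface: 90° − 20.36° = 69.64°.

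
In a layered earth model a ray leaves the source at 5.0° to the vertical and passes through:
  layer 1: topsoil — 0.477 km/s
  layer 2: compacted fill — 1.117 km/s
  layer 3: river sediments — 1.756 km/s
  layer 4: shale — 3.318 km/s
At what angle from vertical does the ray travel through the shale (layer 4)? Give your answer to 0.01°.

Ray parameter p = sin 5.0° / 0.477 = 1.8272e-01 s/km.
sin θ_4 = p·V_4 = 1.8272e-01 × 3.318 = 0.6063.
θ_4 = arcsin 0.6063 = 37.32°.

37.32°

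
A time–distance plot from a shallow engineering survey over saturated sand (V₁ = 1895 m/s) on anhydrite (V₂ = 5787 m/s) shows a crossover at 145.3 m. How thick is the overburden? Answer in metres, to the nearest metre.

x_cross = 2h·√((V₂+V₁)/(V₂−V₁)) → h = x_cross / (2·√((V₂+V₁)/(V₂−V₁))).
√((V₂+V₁)/(V₂−V₁)) = √((5787+1895)/(5787−1895)) = 1.4049.
h = 145.3 / (2·1.4049) = 51.71 m.

52 m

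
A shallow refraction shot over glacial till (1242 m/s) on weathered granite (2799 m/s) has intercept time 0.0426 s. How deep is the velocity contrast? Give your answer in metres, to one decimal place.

θ_c = arcsin(1242/2799) = 26.34°; cos θ_c = 0.8962.
tᵢ = 2h cos θ_c/V₁ ⇒ h = tᵢ·V₁/(2 cos θ_c) = 0.0426·1242/(2·0.8962) = 29.52 m.

29.5 m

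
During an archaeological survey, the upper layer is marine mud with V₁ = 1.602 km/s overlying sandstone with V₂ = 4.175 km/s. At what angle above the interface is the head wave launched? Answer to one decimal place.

At critical incidence the refracted ray runs along the interface (θ₂ = 90°), so sin θ_c = V₁/V₂.
θ_c = arcsin(1.602/4.175) = arcsin 0.3837 = 22.56°.
Measured from the interface: 90° − 22.56° = 67.44°.

67.4°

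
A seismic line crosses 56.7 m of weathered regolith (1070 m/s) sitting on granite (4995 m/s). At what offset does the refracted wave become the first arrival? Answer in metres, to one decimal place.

x_cross = 2h·√((V₂+V₁)/(V₂−V₁)).
(V₂+V₁)/(V₂−V₁) = (4995+1070)/(4995−1070) = 1.5452; √ = 1.2431.
x_cross = 2·56.7·1.2431 = 140.96 m.

141.0 m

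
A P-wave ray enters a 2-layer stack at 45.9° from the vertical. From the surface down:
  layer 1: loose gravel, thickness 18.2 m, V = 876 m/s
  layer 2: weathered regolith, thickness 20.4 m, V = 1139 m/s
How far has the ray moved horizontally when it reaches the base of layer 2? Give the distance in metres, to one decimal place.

p = sin θ₁/V₁ = sin 45.9°/876 = 8.1978e-04 s/m is conserved through the stack.
Layer 1: θ = 45.90°; offset = 18.2·tan 45.90° = 18.781 m.
Layer 2: sin θ = p·1139 = 0.9337 → θ = 69.02°; offset = 20.4·tan 69.02° = 53.209 m.
Total horizontal offset = 71.990 m.

72.0 m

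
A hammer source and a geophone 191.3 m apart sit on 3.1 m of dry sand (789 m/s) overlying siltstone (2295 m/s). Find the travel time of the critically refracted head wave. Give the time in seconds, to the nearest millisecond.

0.091 s

θ_c = arcsin(V₁/V₂) = arcsin(789/2295) = 20.11°, cos θ_c = 0.9390.
Intercept time tᵢ = 2h cos θ_c / V₁ = 2·3.1·0.9390/789 = 0.00738 s.
t = x/V₂ + tᵢ = 191.3/2295 + 0.00738 = 0.09073 s.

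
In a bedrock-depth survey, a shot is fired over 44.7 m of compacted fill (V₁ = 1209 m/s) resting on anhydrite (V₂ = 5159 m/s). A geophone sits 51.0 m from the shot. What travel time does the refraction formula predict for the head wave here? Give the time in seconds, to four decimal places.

t = x/V₂ + 2h·√(V₂²−V₁²)/(V₁V₂).
√(V₂²−V₁²) = √(5159²−1209²) = 5015.3 m/s; delay term = 2·44.7·5015.3/(1209·5159) = 0.07189 s.
t = 51.0/5159 + 0.07189 = 0.08177 s.

0.0818 s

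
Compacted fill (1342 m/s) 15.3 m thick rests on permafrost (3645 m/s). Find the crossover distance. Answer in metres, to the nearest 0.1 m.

45.0 m

x_cross = 2h·√((V₂+V₁)/(V₂−V₁)).
(V₂+V₁)/(V₂−V₁) = (3645+1342)/(3645−1342) = 2.1654; √ = 1.4715.
x_cross = 2·15.3·1.4715 = 45.03 m.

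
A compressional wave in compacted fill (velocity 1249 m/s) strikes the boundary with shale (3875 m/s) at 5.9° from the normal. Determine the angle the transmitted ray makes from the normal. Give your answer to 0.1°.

18.6°

sin θ₁/V₁ = sin θ₂/V₂ ⇒ sin θ₂ = 3875·sin 5.9°/1249 = 3875·0.1028/1249 = 0.3189.
θ₂ = arcsin 0.3189 = 18.60° from the normal.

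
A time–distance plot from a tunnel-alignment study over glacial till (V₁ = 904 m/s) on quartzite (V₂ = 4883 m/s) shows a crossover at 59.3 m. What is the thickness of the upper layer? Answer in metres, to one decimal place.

24.6 m

x_cross = 2h·√((V₂+V₁)/(V₂−V₁)) → h = x_cross / (2·√((V₂+V₁)/(V₂−V₁))).
√((V₂+V₁)/(V₂−V₁)) = √((4883+904)/(4883−904)) = 1.2060.
h = 59.3 / (2·1.2060) = 24.59 m.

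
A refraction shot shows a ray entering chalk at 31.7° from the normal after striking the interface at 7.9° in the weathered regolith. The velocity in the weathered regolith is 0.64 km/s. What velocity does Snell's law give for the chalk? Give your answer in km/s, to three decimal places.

2.447 km/s

Snell's law: sin 7.9°/V₁ = sin 31.7°/V₂.
V₂ = V₁·sin 31.7°/sin 7.9° = 0.64 × 3.8232 = 2.447 km/s.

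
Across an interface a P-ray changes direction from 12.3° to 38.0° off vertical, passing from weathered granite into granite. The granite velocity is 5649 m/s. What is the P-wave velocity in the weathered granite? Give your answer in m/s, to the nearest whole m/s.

Snell's law: sin 12.3°/V₁ = sin 38.0°/V₂.
V₁ = V₂·sin 12.3°/sin 38.0° = 5649 × 0.3460 = 1954.66 m/s.

1955 m/s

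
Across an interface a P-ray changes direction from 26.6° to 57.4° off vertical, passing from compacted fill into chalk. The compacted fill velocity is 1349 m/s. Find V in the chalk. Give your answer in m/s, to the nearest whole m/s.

sin 26.6° = 0.4478; sin 57.4° = 0.8425.
V₂ = V₁·(sin θ₂/sin θ₁) = 1349·(0.8425/0.4478) = 2538.12 m/s.

2538 m/s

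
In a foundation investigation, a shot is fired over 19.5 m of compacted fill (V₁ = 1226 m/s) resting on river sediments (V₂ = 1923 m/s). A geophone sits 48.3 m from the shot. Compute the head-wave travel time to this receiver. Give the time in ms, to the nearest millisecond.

t = x/V₂ + 2h·√(V₂²−V₁²)/(V₁V₂).
√(V₂²−V₁²) = √(1923²−1226²) = 1481.5 m/s; delay term = 2·19.5·1481.5/(1226·1923) = 0.02451 s.
t = 48.3/1923 + 0.02451 = 0.04962 s.

50 ms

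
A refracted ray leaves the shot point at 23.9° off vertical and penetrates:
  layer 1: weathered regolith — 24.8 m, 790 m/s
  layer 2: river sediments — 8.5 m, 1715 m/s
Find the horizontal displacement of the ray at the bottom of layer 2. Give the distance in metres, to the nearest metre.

27 m

Ray parameter p = sin 23.9° / 790 m/s = 5.1284e-04 s/m.
Layer 1: θ = 23.90°; offset = 24.8·tan 23.90° = 10.990 m.
Layer 2: sin θ = p·1715 = 0.8795 → θ = 61.58°; offset = 8.5·tan 61.58° = 15.710 m.
Summing the layer offsets gives 26.700 m.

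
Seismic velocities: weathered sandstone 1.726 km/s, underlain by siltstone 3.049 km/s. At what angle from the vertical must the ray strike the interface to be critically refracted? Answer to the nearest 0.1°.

Critical incidence: sin θ_c = V₁/V₂ = 1.726/3.049 = 0.5661.
θ_c = arcsin 0.5661 = 34.48°.

34.5°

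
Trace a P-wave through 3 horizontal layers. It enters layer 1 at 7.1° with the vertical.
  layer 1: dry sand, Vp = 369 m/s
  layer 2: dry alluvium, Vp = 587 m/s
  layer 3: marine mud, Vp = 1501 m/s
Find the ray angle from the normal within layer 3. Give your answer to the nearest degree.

30°

Snell's law across each interface conserves sin θ / V, so sin θ_3 = V_3·sin θ₁/V₁.
sin θ_3 = 1501 × sin 7.1° / 369 = 0.5028.
θ_3 = arcsin 0.5028 = 30.18°.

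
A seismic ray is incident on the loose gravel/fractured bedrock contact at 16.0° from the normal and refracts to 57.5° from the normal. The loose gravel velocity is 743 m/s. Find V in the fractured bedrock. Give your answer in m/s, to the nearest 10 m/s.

sin 16.0° = 0.2756; sin 57.5° = 0.8434.
V₂ = V₁·(sin θ₂/sin θ₁) = 743·(0.8434/0.2756) = 2273.42 m/s.

2270 m/s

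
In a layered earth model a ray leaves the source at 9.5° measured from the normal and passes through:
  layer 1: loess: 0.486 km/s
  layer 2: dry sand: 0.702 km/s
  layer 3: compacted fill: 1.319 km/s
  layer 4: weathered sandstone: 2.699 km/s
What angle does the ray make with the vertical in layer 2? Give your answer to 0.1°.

Ray parameter p = sin 9.5° / 0.486 = 3.3960e-01 s/km.
sin θ_2 = p·V_2 = 3.3960e-01 × 0.702 = 0.2384.
θ_2 = arcsin 0.2384 = 13.79°.

13.8°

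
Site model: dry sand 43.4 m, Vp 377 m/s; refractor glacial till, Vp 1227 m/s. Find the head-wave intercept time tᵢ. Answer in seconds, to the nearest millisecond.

tᵢ = 2h·√(V₂²−V₁²)/(V₁V₂).
√(V₂²−V₁²) = √(1227²−377²) = 1167.6 m/s.
tᵢ = 2·43.4·1167.6/(377·1227) = 0.21910 s.

0.219 s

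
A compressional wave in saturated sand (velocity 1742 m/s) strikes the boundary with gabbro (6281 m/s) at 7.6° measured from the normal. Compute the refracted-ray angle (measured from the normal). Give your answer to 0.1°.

Snell's law: sin θ₂ = (V₂/V₁)·sin θ₁ = (6281/1742)·sin 7.6° = 0.4769.
θ₂ = sin⁻¹(0.4769) = 28.48° (from vertical).

28.5°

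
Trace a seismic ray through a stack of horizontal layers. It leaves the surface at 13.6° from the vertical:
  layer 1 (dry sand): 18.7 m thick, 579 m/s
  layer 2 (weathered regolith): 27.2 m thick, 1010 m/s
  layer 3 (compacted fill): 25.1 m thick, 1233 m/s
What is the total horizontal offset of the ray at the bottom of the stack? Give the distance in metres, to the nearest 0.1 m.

p = sin θ₁/V₁ = sin 13.6°/579 = 4.0612e-04 s/m is conserved through the stack.
Layer 1: θ = 13.60°; offset = 18.7·tan 13.60° = 4.524 m.
Layer 2: sin θ = p·1010 = 0.4102 → θ = 24.22°; offset = 27.2·tan 24.22° = 12.233 m.
Layer 3: sin θ = p·1233 = 0.5007 → θ = 30.05°; offset = 25.1·tan 30.05° = 14.520 m.
Total horizontal offset = 31.278 m.

31.3 m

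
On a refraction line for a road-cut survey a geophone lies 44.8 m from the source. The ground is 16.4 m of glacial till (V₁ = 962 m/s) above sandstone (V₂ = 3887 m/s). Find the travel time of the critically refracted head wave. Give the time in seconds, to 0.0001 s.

0.0446 s

θ_c = arcsin(V₁/V₂) = arcsin(962/3887) = 14.33°, cos θ_c = 0.9689.
Intercept time tᵢ = 2h cos θ_c / V₁ = 2·16.4·0.9689/962 = 0.03303 s.
t = x/V₂ + tᵢ = 44.8/3887 + 0.03303 = 0.04456 s.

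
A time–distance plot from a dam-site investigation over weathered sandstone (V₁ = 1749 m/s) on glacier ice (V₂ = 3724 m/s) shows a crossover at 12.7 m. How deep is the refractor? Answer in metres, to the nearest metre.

h = (x_cross/2)·√((V₂−V₁)/(V₂+V₁)).
(V₂−V₁)/(V₂+V₁) = (3724−1749)/(3724+1749) = 0.3609; √ = 0.6007.
h = (12.7/2)·0.6007 = 3.81 m.

4 m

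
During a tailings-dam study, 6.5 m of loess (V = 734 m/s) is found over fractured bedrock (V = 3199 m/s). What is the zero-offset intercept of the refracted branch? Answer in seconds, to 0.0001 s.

0.0172 s

θ_c = arcsin(V₁/V₂) = arcsin(734/3199) = 13.26°; cos θ_c = 0.9733.
tᵢ = 2h·cos θ_c / V₁ = 2·6.5·0.9733 / 734 = 0.01724 s.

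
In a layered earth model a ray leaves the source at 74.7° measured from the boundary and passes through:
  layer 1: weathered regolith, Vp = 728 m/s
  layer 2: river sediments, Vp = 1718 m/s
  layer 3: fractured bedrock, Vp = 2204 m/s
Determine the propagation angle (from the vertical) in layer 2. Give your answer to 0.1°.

From the normal: θ₁ = 90° − 74.7° = 15.3°.
Snell's law across each interface conserves sin θ / V, so sin θ_2 = V_2·sin θ₁/V₁.
sin θ_2 = 1718 × sin 15.3° / 728 = 0.6227.
θ_2 = 38.51° from the vertical.

38.5°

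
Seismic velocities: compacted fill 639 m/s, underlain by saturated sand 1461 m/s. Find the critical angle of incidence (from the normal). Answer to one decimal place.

Critical incidence: sin θ_c = V₁/V₂ = 639/1461 = 0.4374.
θ_c = arcsin 0.4374 = 25.94°.

25.9°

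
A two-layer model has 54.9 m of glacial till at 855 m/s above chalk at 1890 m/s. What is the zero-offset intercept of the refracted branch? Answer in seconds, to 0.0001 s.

0.1145 s

tᵢ = 2h·√(V₂²−V₁²)/(V₁V₂).
√(V₂²−V₁²) = √(1890²−855²) = 1685.5 m/s.
tᵢ = 2·54.9·1685.5/(855·1890) = 0.11453 s.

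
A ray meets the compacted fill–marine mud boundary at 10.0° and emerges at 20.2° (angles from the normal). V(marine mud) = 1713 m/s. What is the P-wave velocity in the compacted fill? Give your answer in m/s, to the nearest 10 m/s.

860 m/s

sin 10.0° = 0.1736; sin 20.2° = 0.3453.
V₁ = V₂·(sin θ₁/sin θ₂) = 1713·(0.1736/0.3453) = 861.46 m/s.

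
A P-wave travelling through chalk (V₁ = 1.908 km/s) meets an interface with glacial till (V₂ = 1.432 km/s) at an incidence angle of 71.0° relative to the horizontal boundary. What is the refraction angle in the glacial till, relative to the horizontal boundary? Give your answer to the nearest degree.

Angle from the normal: 90° − 71.0° = 19.0°.
sin θ₁/V₁ = sin θ₂/V₂ ⇒ sin θ₂ = 1.432·sin 19.0°/1.908 = 1.432·0.3256/1.908 = 0.2443.
θ₂ = arcsin 0.2443 = 14.14° from the normal.
From the interface: 90° − 14.14° = 75.86°.

76°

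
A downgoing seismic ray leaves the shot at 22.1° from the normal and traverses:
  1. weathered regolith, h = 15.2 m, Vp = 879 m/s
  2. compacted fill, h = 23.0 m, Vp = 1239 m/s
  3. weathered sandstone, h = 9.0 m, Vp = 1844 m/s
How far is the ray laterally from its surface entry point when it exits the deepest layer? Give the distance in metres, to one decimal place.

32.1 m

Apply Snell's law at each interface; in layer i the horizontal offset is hᵢ·tan θᵢ.
Layer 1: θ = 22.10°; offset = 15.2·tan 22.10° = 6.172 m.
Layer 2: sin θ = 1239·sin 22.1°/879 = 0.5303, θ = 32.03°; offset = 23.0·tan 32.03° = 14.387 m.
Layer 3: sin θ = 1844·sin 22.1°/879 = 0.7893, θ = 52.12°; offset = 9.0·tan 52.12° = 11.568 m.
Total horizontal offset = 32.127 m.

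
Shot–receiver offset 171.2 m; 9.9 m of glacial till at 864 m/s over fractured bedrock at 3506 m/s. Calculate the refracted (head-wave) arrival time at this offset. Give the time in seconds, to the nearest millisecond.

0.071 s

θ_c = arcsin(V₁/V₂) = arcsin(864/3506) = 14.27°, cos θ_c = 0.9692.
Intercept time tᵢ = 2h cos θ_c / V₁ = 2·9.9·0.9692/864 = 0.02221 s.
t = x/V₂ + tᵢ = 171.2/3506 + 0.02221 = 0.07104 s.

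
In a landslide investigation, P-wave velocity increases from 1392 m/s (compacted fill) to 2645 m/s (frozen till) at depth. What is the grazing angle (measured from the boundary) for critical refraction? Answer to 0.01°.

Critical incidence: sin θ_c = V₁/V₂ = 1392/2645 = 0.5263.
θ_c = arcsin 0.5263 = 31.75°.
Measured from the interface: 90° − 31.75° = 58.25°.

58.25°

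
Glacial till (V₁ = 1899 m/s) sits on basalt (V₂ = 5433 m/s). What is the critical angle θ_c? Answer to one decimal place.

20.5°

At critical incidence the refracted ray runs along the interface (θ₂ = 90°), so sin θ_c = V₁/V₂.
θ_c = arcsin(1899/5433) = arcsin 0.3495 = 20.46°.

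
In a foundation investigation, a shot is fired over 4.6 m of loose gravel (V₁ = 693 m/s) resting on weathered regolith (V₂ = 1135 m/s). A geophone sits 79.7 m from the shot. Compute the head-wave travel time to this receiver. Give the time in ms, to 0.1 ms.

θ_c = arcsin(V₁/V₂) = arcsin(693/1135) = 37.63°, cos θ_c = 0.7920.
Intercept time tᵢ = 2h cos θ_c / V₁ = 2·4.6·0.7920/693 = 0.01051 s.
t = x/V₂ + tᵢ = 79.7/1135 + 0.01051 = 0.08073 s.

80.7 ms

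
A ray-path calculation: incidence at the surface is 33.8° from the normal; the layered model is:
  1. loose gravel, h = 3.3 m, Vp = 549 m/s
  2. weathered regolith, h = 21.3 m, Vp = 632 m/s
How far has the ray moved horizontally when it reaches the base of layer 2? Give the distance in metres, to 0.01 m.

19.97 m

Apply Snell's law at each interface; in layer i the horizontal offset is hᵢ·tan θᵢ.
Layer 1: θ = 33.80°; offset = 3.3·tan 33.80° = 2.2092 m.
Layer 2: sin θ = 632·sin 33.8°/549 = 0.6404, θ = 39.82°; offset = 21.3·tan 39.82° = 17.7601 m.
Σ offsets = 19.9692 m.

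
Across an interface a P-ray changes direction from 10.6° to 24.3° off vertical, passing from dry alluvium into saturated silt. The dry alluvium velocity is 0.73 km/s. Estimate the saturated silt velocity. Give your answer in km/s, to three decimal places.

1.633 km/s

Snell's law: sin 10.6°/V₁ = sin 24.3°/V₂.
V₂ = V₁·sin 24.3°/sin 10.6° = 0.73 × 2.2371 = 1.633 km/s.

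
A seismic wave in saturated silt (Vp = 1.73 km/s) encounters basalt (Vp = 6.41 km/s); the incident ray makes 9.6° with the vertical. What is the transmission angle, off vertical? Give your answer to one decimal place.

38.2°

Snell's law: sin θ₂ = (V₂/V₁)·sin θ₁ = (6.41/1.73)·sin 9.6° = 0.6179.
θ₂ = arcsin 0.6179 = 38.16° from the normal.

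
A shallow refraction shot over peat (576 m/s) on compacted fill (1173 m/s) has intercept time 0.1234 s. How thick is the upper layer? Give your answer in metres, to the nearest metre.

41 m

h = tᵢ·V₁·V₂ / (2·√(V₂²−V₁²)).
√(V₂²−V₁²) = √(1173² − 576²) = 1021.8 m/s.
h = 0.1234 s × 576 × 1173 / (2 × 1021.8) = 40.80 m.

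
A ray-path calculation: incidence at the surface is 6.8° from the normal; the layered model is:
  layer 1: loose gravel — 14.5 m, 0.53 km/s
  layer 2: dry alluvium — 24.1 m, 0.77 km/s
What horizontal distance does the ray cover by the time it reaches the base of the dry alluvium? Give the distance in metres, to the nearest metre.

Ray parameter p = sin 6.8° / 0.53 km/s = 2.2340e-01 s/km.
Layer 1: θ = 6.80°; offset = 14.5·tan 6.80° = 1.729 m.
Layer 2: sin θ = p·0.77 = 0.1720 → θ = 9.91°; offset = 24.1·tan 9.91° = 4.208 m.
Total horizontal offset = 5.937 m.

6 m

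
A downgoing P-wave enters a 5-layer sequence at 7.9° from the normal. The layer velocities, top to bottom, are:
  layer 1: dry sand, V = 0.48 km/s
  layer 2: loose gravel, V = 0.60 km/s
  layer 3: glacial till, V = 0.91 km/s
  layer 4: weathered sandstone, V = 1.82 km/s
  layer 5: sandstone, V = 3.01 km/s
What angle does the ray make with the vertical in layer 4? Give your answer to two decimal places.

Snell's law across each interface conserves sin θ / V, so sin θ_4 = V_4·sin θ₁/V₁.
sin θ_4 = 1.82 × sin 7.9° / 0.48 = 0.5211.
θ_4 = arcsin 0.5211 = 31.41°.

31.41°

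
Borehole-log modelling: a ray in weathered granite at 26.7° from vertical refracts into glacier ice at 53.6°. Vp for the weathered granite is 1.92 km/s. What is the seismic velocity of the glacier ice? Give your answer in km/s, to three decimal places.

3.439 km/s

Snell's law: sin 26.7°/V₁ = sin 53.6°/V₂.
V₂ = V₁·sin 53.6°/sin 26.7° = 1.92 × 1.7914 = 3.439 km/s.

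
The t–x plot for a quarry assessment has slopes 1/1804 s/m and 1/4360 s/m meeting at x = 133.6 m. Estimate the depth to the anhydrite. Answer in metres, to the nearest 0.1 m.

43.0 m

x_cross = 2h·√((V₂+V₁)/(V₂−V₁)) → h = x_cross / (2·√((V₂+V₁)/(V₂−V₁))).
√((V₂+V₁)/(V₂−V₁)) = √((4360+1804)/(4360−1804)) = 1.5529.
h = 133.6 / (2·1.5529) = 43.02 m.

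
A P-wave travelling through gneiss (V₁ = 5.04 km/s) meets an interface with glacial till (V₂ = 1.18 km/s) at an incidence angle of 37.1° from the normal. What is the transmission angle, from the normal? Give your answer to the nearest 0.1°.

8.1°

Snell's law: sin θ₂ = (V₂/V₁)·sin θ₁ = (1.18/5.04)·sin 37.1° = 0.1412.
θ₂ = sin⁻¹(0.1412) = 8.12° (from vertical).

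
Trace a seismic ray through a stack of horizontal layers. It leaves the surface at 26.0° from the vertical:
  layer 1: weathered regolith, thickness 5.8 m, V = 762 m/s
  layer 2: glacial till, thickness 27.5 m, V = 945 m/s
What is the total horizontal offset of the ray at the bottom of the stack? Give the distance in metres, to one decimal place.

Ray parameter p = sin 26.0° / 762 m/s = 5.7529e-04 s/m.
Layer 1: θ = 26.00°; offset = 5.8·tan 26.00° = 2.829 m.
Layer 2: sin θ = p·945 = 0.5436 → θ = 32.93°; offset = 27.5·tan 32.93° = 17.813 m.
Σ offsets = 20.641 m.

20.6 m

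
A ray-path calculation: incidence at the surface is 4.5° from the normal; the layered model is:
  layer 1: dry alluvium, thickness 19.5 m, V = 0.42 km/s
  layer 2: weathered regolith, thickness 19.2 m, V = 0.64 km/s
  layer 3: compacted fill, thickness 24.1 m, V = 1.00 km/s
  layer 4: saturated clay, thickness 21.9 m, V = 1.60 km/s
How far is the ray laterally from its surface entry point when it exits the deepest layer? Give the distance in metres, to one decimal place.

15.3 m

Apply Snell's law at each interface; in layer i the horizontal offset is hᵢ·tan θᵢ.
Layer 1: θ = 4.50°; offset = 19.5·tan 4.50° = 1.535 m.
Layer 2: sin θ = 0.64·sin 4.5°/0.42 = 0.1196, θ = 6.87°; offset = 19.2·tan 6.87° = 2.312 m.
Layer 3: sin θ = 1.00·sin 4.5°/0.42 = 0.1868, θ = 10.77°; offset = 24.1·tan 10.77° = 4.583 m.
Layer 4: sin θ = 1.60·sin 4.5°/0.42 = 0.2989, θ = 17.39°; offset = 21.9·tan 17.39° = 6.859 m.
Σ offsets = 15.289 m.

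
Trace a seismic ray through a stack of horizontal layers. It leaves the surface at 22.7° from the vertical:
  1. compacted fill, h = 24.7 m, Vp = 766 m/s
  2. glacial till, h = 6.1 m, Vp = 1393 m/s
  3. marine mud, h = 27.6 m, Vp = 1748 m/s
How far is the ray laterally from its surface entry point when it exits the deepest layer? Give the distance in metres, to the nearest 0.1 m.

Apply Snell's law at each interface; in layer i the horizontal offset is hᵢ·tan θᵢ.
Layer 1: θ = 22.70°; offset = 24.7·tan 22.70° = 10.332 m.
Layer 2: sin θ = 1393·sin 22.7°/766 = 0.7018, θ = 44.57°; offset = 6.1·tan 44.57° = 6.009 m.
Layer 3: sin θ = 1748·sin 22.7°/766 = 0.8806, θ = 61.72°; offset = 27.6·tan 61.72° = 51.299 m.
Total horizontal offset = 67.640 m.

67.6 m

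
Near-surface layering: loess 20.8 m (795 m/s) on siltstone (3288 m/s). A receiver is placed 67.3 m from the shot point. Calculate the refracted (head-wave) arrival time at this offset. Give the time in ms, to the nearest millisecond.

71 ms

θ_c = arcsin(V₁/V₂) = arcsin(795/3288) = 13.99°, cos θ_c = 0.9703.
Intercept time tᵢ = 2h cos θ_c / V₁ = 2·20.8·0.9703/795 = 0.05077 s.
t = x/V₂ + tᵢ = 67.3/3288 + 0.05077 = 0.07124 s.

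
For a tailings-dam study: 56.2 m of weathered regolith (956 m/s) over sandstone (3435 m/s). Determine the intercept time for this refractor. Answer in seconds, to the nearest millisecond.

θ_c = arcsin(V₁/V₂) = arcsin(956/3435) = 16.16°; cos θ_c = 0.9605.
tᵢ = 2h·cos θ_c / V₁ = 2·56.2·0.9605 / 956 = 0.11293 s.

0.113 s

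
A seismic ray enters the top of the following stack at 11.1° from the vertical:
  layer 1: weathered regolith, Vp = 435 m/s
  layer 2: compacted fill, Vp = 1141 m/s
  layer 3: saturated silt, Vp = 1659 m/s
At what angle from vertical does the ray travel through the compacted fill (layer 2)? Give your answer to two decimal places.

Snell's law across each interface conserves sin θ / V, so sin θ_2 = V_2·sin θ₁/V₁.
sin θ_2 = 1141 × sin 11.1° / 435 = 0.5050.
θ_2 = 30.33° from the vertical.

30.33°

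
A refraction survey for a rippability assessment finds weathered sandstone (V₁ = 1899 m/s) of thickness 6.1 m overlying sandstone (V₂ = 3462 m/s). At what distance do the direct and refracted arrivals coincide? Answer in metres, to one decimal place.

x_cross = 2h·√((V₂+V₁)/(V₂−V₁)).
(V₂+V₁)/(V₂−V₁) = (3462+1899)/(3462−1899) = 3.4299; √ = 1.8520.
x_cross = 2·6.1·1.8520 = 22.59 m.

22.6 m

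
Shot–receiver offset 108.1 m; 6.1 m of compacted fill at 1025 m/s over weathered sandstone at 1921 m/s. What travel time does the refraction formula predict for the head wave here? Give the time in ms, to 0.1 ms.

66.3 ms

t = x/V₂ + 2h·√(V₂²−V₁²)/(V₁V₂).
√(V₂²−V₁²) = √(1921²−1025²) = 1624.7 m/s; delay term = 2·6.1·1624.7/(1025·1921) = 0.01007 s.
t = 108.1/1921 + 0.01007 = 0.06634 s.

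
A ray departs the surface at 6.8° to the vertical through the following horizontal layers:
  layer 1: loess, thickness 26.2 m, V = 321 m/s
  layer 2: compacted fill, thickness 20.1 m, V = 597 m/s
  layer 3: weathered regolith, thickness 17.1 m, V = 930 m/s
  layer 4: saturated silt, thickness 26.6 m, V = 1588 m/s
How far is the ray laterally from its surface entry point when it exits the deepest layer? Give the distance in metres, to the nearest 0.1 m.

p = sin θ₁/V₁ = sin 6.8°/321 = 3.6886e-04 s/m is conserved through the stack.
Layer 1: θ = 6.80°; offset = 26.2·tan 6.80° = 3.124 m.
Layer 2: sin θ = p·597 = 0.2202 → θ = 12.72°; offset = 20.1·tan 12.72° = 4.538 m.
Layer 3: sin θ = p·930 = 0.3430 → θ = 20.06°; offset = 17.1·tan 20.06° = 6.245 m.
Layer 4: sin θ = p·1588 = 0.5857 → θ = 35.86°; offset = 26.6·tan 35.86° = 19.224 m.
Σ offsets = 33.131 m.

33.1 m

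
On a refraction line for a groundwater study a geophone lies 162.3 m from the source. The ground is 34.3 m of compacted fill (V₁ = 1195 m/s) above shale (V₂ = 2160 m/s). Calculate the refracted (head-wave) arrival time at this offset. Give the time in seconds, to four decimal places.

0.1230 s

t = x/V₂ + 2h·√(V₂²−V₁²)/(V₁V₂).
√(V₂²−V₁²) = √(2160²−1195²) = 1799.3 m/s; delay term = 2·34.3·1799.3/(1195·2160) = 0.04782 s.
t = 162.3/2160 + 0.04782 = 0.12296 s.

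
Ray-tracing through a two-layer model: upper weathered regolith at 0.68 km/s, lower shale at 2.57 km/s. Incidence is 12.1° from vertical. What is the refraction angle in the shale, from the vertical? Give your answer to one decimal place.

52.4°

Snell's law: sin θ₂ = (V₂/V₁)·sin θ₁ = (2.57/0.68)·sin 12.1° = 0.7922.
θ₂ = arcsin 0.7922 = 52.39° from the normal.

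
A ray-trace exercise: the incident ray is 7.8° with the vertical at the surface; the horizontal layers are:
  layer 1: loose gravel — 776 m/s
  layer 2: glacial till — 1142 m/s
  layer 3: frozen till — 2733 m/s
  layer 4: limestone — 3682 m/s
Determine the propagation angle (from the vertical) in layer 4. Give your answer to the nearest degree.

40°

Ray parameter p = sin 7.8° / 776 = 1.7489e-04 s/m.
sin θ_4 = p·V_4 = 1.7489e-04 × 3682 = 0.6439.
θ_4 = 40.09° from the vertical.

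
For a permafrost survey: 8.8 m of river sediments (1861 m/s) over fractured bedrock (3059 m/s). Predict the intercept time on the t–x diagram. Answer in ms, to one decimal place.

7.5 ms

θ_c = arcsin(V₁/V₂) = arcsin(1861/3059) = 37.47°; cos θ_c = 0.7937.
tᵢ = 2h·cos θ_c / V₁ = 2·8.8·0.7937 / 1861 = 0.00751 s.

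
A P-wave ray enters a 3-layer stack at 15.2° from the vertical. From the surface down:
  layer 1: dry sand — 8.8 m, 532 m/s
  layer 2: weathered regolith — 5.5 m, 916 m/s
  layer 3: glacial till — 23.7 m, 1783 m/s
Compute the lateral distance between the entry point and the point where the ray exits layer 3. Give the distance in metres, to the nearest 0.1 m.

Apply Snell's law at each interface; in layer i the horizontal offset is hᵢ·tan θᵢ.
Layer 1: θ = 15.20°; offset = 8.8·tan 15.20° = 2.391 m.
Layer 2: sin θ = 916·sin 15.2°/532 = 0.4514, θ = 26.84°; offset = 5.5·tan 26.84° = 2.783 m.
Layer 3: sin θ = 1783·sin 15.2°/532 = 0.8787, θ = 61.49°; offset = 23.7·tan 61.49° = 43.631 m.
Summing the layer offsets gives 48.804 m.

48.8 m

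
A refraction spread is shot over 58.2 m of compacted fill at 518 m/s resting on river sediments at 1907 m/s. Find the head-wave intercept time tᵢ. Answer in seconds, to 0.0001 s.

0.2163 s

θ_c = arcsin(V₁/V₂) = arcsin(518/1907) = 15.76°; cos θ_c = 0.9624.
tᵢ = 2h·cos θ_c / V₁ = 2·58.2·0.9624 / 518 = 0.21626 s.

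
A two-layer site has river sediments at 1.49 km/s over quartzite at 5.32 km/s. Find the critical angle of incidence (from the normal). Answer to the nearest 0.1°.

Critical incidence: sin θ_c = V₁/V₂ = 1.49/5.32 = 0.2801.
θ_c = arcsin 0.2801 = 16.26°.

16.3°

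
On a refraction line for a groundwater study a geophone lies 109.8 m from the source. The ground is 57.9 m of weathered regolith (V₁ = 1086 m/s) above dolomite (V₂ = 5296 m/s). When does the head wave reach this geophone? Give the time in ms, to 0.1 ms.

θ_c = arcsin(V₁/V₂) = arcsin(1086/5296) = 11.83°, cos θ_c = 0.9787.
Intercept time tᵢ = 2h cos θ_c / V₁ = 2·57.9·0.9787/1086 = 0.10436 s.
t = x/V₂ + tᵢ = 109.8/5296 + 0.10436 = 0.12510 s.

125.1 ms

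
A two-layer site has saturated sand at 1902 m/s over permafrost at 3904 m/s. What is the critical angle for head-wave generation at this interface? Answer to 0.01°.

29.16°

At critical incidence the refracted ray runs along the interface (θ₂ = 90°), so sin θ_c = V₁/V₂.
θ_c = arcsin(1902/3904) = arcsin 0.4872 = 29.16°.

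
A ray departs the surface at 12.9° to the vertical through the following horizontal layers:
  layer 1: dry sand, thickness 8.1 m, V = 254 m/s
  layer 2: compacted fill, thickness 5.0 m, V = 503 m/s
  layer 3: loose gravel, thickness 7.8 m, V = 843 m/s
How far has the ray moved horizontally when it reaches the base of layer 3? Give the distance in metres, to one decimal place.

Ray parameter p = sin 12.9° / 254 m/s = 8.7894e-04 s/m.
Layer 1: θ = 12.90°; offset = 8.1·tan 12.90° = 1.855 m.
Layer 2: sin θ = p·503 = 0.4421 → θ = 26.24°; offset = 5.0·tan 26.24° = 2.464 m.
Layer 3: sin θ = p·843 = 0.7409 → θ = 47.81°; offset = 7.8·tan 47.81° = 8.606 m.
Summing the layer offsets gives 12.925 m.

12.9 m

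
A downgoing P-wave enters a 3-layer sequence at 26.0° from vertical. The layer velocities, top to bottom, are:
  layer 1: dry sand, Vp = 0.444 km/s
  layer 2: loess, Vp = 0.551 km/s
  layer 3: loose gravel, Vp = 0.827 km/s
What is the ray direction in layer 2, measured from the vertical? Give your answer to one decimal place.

Snell's law across each interface conserves sin θ / V, so sin θ_2 = V_2·sin θ₁/V₁.
sin θ_2 = 0.551 × sin 26.0° / 0.444 = 0.5440.
θ_2 = 32.96° from the vertical.

33.0°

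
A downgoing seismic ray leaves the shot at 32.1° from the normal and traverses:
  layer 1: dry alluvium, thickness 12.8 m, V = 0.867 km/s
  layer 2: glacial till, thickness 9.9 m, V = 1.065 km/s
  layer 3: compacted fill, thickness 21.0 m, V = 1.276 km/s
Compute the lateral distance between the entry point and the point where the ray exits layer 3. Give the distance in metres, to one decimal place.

42.9 m

p = sin θ₁/V₁ = sin 32.1°/0.867 = 6.1292e-01 s/km is conserved through the stack.
Layer 1: θ = 32.10°; offset = 12.8·tan 32.10° = 8.029 m.
Layer 2: sin θ = p·1.065 = 0.6528 → θ = 40.75°; offset = 9.9·tan 40.75° = 8.530 m.
Layer 3: sin θ = p·1.276 = 0.7821 → θ = 51.45°; offset = 21.0·tan 51.45° = 26.355 m.
Summing the layer offsets gives 42.915 m.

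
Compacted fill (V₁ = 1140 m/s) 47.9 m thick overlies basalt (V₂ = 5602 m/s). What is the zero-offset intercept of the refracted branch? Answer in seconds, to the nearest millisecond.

tᵢ = 2h·√(V₂²−V₁²)/(V₁V₂).
√(V₂²−V₁²) = √(5602²−1140²) = 5484.8 m/s.
tᵢ = 2·47.9·5484.8/(1140·5602) = 0.08228 s.

0.082 s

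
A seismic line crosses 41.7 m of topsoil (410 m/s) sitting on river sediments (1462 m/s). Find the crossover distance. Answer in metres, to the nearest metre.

111 m

x_cross = 2h·√((V₂+V₁)/(V₂−V₁)).
(V₂+V₁)/(V₂−V₁) = (1462+410)/(1462−410) = 1.7795; √ = 1.3340.
x_cross = 2·41.7·1.3340 = 111.25 m.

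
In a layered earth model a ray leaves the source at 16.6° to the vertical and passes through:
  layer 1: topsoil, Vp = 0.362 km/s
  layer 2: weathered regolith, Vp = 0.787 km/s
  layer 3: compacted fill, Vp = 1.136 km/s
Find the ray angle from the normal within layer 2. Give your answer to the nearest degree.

38°

Snell's law across each interface conserves sin θ / V, so sin θ_2 = V_2·sin θ₁/V₁.
sin θ_2 = 0.787 × sin 16.6° / 0.362 = 0.6211.
θ_2 = arcsin 0.6211 = 38.40°.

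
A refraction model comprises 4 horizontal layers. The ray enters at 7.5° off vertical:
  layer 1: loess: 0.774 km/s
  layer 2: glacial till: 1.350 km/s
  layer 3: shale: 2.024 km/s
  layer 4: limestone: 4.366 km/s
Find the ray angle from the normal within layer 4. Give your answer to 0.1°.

Ray parameter p = sin 7.5° / 0.774 = 1.6864e-01 s/km.
sin θ_4 = p·V_4 = 1.6864e-01 × 4.366 = 0.7363.
θ_4 = arcsin 0.7363 = 47.42°.

47.4°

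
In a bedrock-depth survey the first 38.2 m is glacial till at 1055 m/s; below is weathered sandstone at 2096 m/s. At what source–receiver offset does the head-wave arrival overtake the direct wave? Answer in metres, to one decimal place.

x_cross = 2h·√((V₂+V₁)/(V₂−V₁)).
(V₂+V₁)/(V₂−V₁) = (2096+1055)/(2096−1055) = 3.0269; √ = 1.7398.
x_cross = 2·38.2·1.7398 = 132.92 m.

132.9 m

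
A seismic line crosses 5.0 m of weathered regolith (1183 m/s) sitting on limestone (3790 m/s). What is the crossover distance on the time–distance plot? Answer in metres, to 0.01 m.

13.81 m

x_cross = 2h·√((V₂+V₁)/(V₂−V₁)).
(V₂+V₁)/(V₂−V₁) = (3790+1183)/(3790−1183) = 1.9076; √ = 1.3811.
x_cross = 2·5.0·1.3811 = 13.81 m.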